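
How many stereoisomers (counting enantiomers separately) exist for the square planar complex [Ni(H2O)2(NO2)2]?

2

A square has two trans pairs of vertices; adjacent vertices are cis.
Systematic placement gives 2 geometric isomers: H2O cis; H2O trans.
Each arrangement has an internal mirror plane or centre of symmetry, so none is chiral.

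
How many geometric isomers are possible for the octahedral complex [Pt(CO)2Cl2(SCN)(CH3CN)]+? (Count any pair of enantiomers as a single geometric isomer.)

An octahedron has six vertices in three trans pairs; every non-trans pair is cis.
There are 6 geometric isomers: CO cis, Cl cis (3 arrangements, 2 chiral); CO cis, Cl trans; CO trans, Cl cis; CO trans, Cl trans.

6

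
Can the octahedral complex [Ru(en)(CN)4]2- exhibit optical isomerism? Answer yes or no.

no

The six octahedral sites form three mutually perpendicular trans pairs.
Each en is bidentate and must span two cis positions.
Only one geometric arrangement is possible.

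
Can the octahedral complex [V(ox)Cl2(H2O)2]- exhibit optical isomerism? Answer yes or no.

yes

In an octahedral complex each vertex has one trans partner and four cis neighbours.
Each ox is bidentate and must span two cis positions.
There are 3 geometric isomers: Cl trans, H2O cis; Cl cis, H2O cis (chiral); Cl cis, H2O trans.
One of these lacks any improper symmetry element and so occurs as an enantiomeric pair, giving 3 + 1 = 4 stereoisomers in total.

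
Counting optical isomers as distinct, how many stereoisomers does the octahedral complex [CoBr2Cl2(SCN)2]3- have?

6

The distinct arrangements are (5 in all): Br trans, Cl trans, SCN trans; Br trans, Cl cis, SCN cis; Br cis, Cl cis, SCN trans; Br cis, Cl cis, SCN cis (chiral); Br cis, Cl trans, SCN cis.
One of these lacks any improper symmetry element and so occurs as an enantiomeric pair, giving 5 + 1 = 6 stereoisomers in total.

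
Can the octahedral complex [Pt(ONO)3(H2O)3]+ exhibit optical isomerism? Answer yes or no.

The distinct arrangements are (2 in all): ONO mer; ONO fac.
Each arrangement has an internal mirror plane or centre of symmetry, so none is chiral.

no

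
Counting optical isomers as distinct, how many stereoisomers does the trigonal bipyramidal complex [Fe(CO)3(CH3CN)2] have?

3

There are 3 geometric isomers: CH3CN both axial; CH3CN one axial, one equatorial; CH3CN both equatorial.
Each arrangement has an internal mirror plane or centre of symmetry, so none is chiral.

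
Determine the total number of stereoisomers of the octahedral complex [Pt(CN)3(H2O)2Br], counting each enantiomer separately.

3

The six octahedral sites form three mutually perpendicular trans pairs.
Systematic placement gives 3 geometric isomers: CN mer, H2O trans; CN fac, H2O cis; CN mer, H2O cis.
Each arrangement has an internal mirror plane or centre of symmetry, so none is chiral.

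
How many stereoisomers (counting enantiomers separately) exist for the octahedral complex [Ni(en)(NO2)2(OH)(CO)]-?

An octahedron has six vertices in three trans pairs; every non-trans pair is cis.
Each en is bidentate and must span two cis positions.
Systematic placement gives 4 geometric isomers: NO2 cis (3 arrangements, 2 chiral); NO2 trans.
Of these, 2 lack any improper symmetry element and so occur as enantiomeric pairs, giving 4 + 2 = 6 stereoisomers in total.

6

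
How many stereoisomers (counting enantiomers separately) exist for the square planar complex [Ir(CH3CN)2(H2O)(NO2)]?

A square has two trans pairs of vertices; adjacent vertices are cis.
There are 2 geometric isomers: CH3CN cis; CH3CN trans.
Each arrangement has an internal mirror plane or centre of symmetry, so none is chiral.

2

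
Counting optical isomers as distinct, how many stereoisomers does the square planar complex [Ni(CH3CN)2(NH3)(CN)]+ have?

2

Systematic placement gives 2 geometric isomers: CH3CN cis; CH3CN trans.
Each arrangement has an internal mirror plane or centre of symmetry, so none is chiral.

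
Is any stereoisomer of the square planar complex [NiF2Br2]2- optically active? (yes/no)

no

There are 2 geometric isomers: F cis; F trans.
Each arrangement has an internal mirror plane or centre of symmetry, so none is chiral.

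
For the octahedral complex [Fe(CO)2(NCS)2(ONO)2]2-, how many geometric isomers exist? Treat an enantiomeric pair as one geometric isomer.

5

In an octahedral complex each vertex has one trans partner and four cis neighbours.
There are 5 geometric isomers: CO trans, NCS trans, ONO trans; CO trans, NCS cis, ONO cis; CO cis, NCS cis, ONO trans; CO cis, NCS cis, ONO cis (chiral); CO cis, NCS trans, ONO cis.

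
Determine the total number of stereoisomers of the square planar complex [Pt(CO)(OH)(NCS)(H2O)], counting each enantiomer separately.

3

A square has two trans pairs of vertices; adjacent vertices are cis.
There are 3 geometric isomers: (CO/NCS trans, H2O/OH trans); (CO/OH trans, H2O/NCS trans); (CO/H2O trans, NCS/OH trans).
Each arrangement has an internal mirror plane or centre of symmetry, so none is chiral.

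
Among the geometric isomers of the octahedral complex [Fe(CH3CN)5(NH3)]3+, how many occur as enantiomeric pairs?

0

An octahedron has six vertices in three trans pairs; every non-trans pair is cis.
Only one geometric arrangement is possible.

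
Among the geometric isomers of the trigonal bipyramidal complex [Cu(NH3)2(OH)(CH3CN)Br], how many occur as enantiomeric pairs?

In a trigonal bipyramid the two axial positions differ from the three equatorial ones.
Placing the ligands in turn and identifying arrangements related by rotation or reflection leaves 7 distinct geometric isomers.
Of these, 3 lack any improper symmetry element and so occur as enantiomeric pairs, giving 7 + 3 = 10 stereoisomers in total.

3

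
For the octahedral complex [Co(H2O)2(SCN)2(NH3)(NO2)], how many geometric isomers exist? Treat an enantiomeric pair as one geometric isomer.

An octahedron has six vertices in three trans pairs; every non-trans pair is cis.
Systematic placement gives 6 geometric isomers: H2O trans, SCN trans; H2O trans, SCN cis; H2O cis, SCN trans; H2O cis, SCN cis (3 arrangements, 2 chiral).

6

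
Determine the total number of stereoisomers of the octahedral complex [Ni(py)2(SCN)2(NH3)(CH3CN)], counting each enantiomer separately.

8

The six octahedral sites form three mutually perpendicular trans pairs.
The distinct arrangements are (6 in all): py trans, SCN trans; py cis, SCN cis (3 arrangements, 2 chiral); py trans, SCN cis; py cis, SCN trans.
Of these, 2 lack any improper symmetry element and so occur as enantiomeric pairs, giving 6 + 2 = 8 stereoisomers in total.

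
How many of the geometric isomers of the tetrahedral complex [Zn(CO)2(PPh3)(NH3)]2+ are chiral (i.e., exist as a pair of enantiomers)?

Only one geometric arrangement is possible.

0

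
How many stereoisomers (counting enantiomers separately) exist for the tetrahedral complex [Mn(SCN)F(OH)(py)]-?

2

In a tetrahedral complex all four positions are equivalent and every pair of ligands is adjacent — there is no cis/trans distinction.
Only one geometric arrangement is possible; it has no improper symmetry element, so it exists as a pair of enantiomers (2 stereoisomers).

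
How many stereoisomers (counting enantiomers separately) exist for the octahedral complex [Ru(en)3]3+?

2

Each en is bidentate and must span two cis positions.
Only one geometric arrangement is possible; it has no improper symmetry element, so it exists as a pair of enantiomers (2 stereoisomers).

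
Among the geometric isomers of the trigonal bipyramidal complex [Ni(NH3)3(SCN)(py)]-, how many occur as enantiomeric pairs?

The distinct arrangements are (4 in all): SCN equatorial, py equatorial; SCN axial, py equatorial; SCN equatorial, py axial; SCN axial, py axial.
Each arrangement has an internal mirror plane or centre of symmetry, so none is chiral.

0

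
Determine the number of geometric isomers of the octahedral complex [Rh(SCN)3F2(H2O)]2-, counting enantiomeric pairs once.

3

In an octahedral complex each vertex has one trans partner and four cis neighbours.
The distinct arrangements are (3 in all): SCN mer, F trans; SCN mer, F cis; SCN fac, F cis.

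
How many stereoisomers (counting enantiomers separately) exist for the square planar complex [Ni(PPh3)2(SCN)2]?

There are 2 geometric isomers: PPh3 cis; PPh3 trans.
Each arrangement has an internal mirror plane or centre of symmetry, so none is chiral.

2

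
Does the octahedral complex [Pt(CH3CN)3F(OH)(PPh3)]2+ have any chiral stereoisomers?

The six octahedral sites form three mutually perpendicular trans pairs.
Working through the distinct placements yields 4 geometric isomers: CH3CN mer (3 arrangements); CH3CN fac (chiral).
One of these lacks any improper symmetry element and so occurs as an enantiomeric pair, giving 4 + 1 = 5 stereoisomers in total.

yes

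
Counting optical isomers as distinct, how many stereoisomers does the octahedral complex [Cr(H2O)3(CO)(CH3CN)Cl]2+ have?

5

Working through the distinct placements yields 4 geometric isomers: H2O mer (3 arrangements); H2O fac (chiral).
One of these lacks any improper symmetry element and so occurs as an enantiomeric pair, giving 4 + 1 = 5 stereoisomers in total.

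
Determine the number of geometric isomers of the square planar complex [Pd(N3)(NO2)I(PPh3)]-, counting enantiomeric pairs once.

3

Systematic placement gives 3 geometric isomers: (I/NO2 trans, N3/PPh3 trans); (I/PPh3 trans, N3/NO2 trans); (I/N3 trans, NO2/PPh3 trans).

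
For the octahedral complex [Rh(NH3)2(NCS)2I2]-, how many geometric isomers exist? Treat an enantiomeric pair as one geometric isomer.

5

An octahedron has six vertices in three trans pairs; every non-trans pair is cis.
The distinct arrangements are (5 in all): NH3 trans, NCS trans, I trans; NH3 cis, NCS cis, I trans; NH3 trans, NCS cis, I cis; NH3 cis, NCS cis, I cis (chiral); NH3 cis, NCS trans, I cis.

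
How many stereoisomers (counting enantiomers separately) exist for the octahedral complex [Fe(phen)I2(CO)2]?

4

In an octahedral complex each vertex has one trans partner and four cis neighbours.
Each phen is bidentate and must span two cis positions.
Working through the distinct placements yields 3 geometric isomers: I cis, CO trans; I cis, CO cis (chiral); I trans, CO cis.
One of these lacks any improper symmetry element and so occurs as an enantiomeric pair, giving 3 + 1 = 4 stereoisomers in total.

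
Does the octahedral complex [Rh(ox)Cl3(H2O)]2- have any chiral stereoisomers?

An octahedron has six vertices in three trans pairs; every non-trans pair is cis.
Each ox is bidentate and must span two cis positions.
Working through the distinct placements yields 2 geometric isomers: Cl mer; Cl fac.
Each arrangement has an internal mirror plane or centre of symmetry, so none is chiral.

no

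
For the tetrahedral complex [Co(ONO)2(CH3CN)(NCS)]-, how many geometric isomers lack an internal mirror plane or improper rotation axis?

0

All four vertices of a tetrahedron are equivalent and mutually adjacent, so cis/trans isomerism cannot arise.
Only one geometric arrangement is possible.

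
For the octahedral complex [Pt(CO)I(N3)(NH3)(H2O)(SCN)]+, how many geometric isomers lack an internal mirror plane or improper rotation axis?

Placing the ligands in turn and identifying arrangements related by rotation or reflection leaves 15 distinct geometric isomers.
Of these, 15 lack any improper symmetry element and so occur as enantiomeric pairs, giving 15 + 15 = 30 stereoisomers in total.

15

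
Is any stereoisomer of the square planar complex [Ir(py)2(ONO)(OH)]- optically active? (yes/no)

no

A square has two trans pairs of vertices; adjacent vertices are cis.
Working through the distinct placements yields 2 geometric isomers: py cis; py trans.
Each arrangement has an internal mirror plane or centre of symmetry, so none is chiral.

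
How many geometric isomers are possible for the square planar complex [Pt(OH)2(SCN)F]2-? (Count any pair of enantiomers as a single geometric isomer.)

2

A square has two trans pairs of vertices; adjacent vertices are cis.
The distinct arrangements are (2 in all): OH cis; OH trans.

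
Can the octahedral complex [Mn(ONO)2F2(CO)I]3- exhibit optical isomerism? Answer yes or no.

yes

There are 6 geometric isomers: ONO trans, F cis; ONO cis, F cis (3 arrangements, 2 chiral); ONO trans, F trans; ONO cis, F trans.
Of these, 2 lack any improper symmetry element and so occur as enantiomeric pairs, giving 6 + 2 = 8 stereoisomers in total.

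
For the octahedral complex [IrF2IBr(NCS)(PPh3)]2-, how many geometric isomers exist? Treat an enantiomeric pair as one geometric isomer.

In an octahedral complex each vertex has one trans partner and four cis neighbours.
Placing the ligands in turn and identifying arrangements related by rotation or reflection leaves 9 distinct geometric isomers.

9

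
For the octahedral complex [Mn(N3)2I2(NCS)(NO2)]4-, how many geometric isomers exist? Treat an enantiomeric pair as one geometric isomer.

The six octahedral sites form three mutually perpendicular trans pairs.
Working through the distinct placements yields 6 geometric isomers: N3 trans, I trans; N3 cis, I trans; N3 cis, I cis (3 arrangements, 2 chiral); N3 trans, I cis.

6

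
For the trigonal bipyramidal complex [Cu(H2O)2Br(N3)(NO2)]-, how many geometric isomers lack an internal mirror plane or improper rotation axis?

3

In a trigonal bipyramid the two axial positions differ from the three equatorial ones.
Exhaustive case analysis gives 7 geometric isomers.
Of these, 3 lack any improper symmetry element and so occur as enantiomeric pairs, giving 7 + 3 = 10 stereoisomers in total.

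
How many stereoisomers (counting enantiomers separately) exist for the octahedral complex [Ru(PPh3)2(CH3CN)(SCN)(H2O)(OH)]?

15

An octahedron has six vertices in three trans pairs; every non-trans pair is cis.
Systematic enumeration (placing each ligand type in turn and discarding arrangements equivalent by rotation or reflection) gives 9 geometric isomers.
Of these, 6 lack any improper symmetry element and so occur as enantiomeric pairs, giving 9 + 6 = 15 stereoisomers in total.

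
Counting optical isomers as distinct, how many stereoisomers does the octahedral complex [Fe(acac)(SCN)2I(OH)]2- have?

The six octahedral sites form three mutually perpendicular trans pairs.
Each acac is bidentate and must span two cis positions.
Systematic placement gives 4 geometric isomers: SCN cis (3 arrangements, 2 chiral); SCN trans.
Of these, 2 lack any improper symmetry element and so occur as enantiomeric pairs, giving 4 + 2 = 6 stereoisomers in total.

6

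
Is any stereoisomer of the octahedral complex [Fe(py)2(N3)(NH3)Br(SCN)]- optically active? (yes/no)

yes

An octahedron has six vertices in three trans pairs; every non-trans pair is cis.
Exhaustive case analysis gives 9 geometric isomers.
Of these, 6 lack any improper symmetry element and so occur as enantiomeric pairs, giving 9 + 6 = 15 stereoisomers in total.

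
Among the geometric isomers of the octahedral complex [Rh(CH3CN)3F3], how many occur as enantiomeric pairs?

0

The six octahedral sites form three mutually perpendicular trans pairs.
Working through the distinct placements yields 2 geometric isomers: CH3CN mer; CH3CN fac.
Each arrangement has an internal mirror plane or centre of symmetry, so none is chiral.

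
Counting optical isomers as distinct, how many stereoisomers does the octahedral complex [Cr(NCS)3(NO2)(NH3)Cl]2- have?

The six octahedral sites form three mutually perpendicular trans pairs.
The distinct arrangements are (4 in all): NCS mer (3 arrangements); NCS fac (chiral).
One of these lacks any improper symmetry element and so occurs as an enantiomeric pair, giving 4 + 1 = 5 stereoisomers in total.

5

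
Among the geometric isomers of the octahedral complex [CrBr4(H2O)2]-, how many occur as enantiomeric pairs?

In an octahedral complex each vertex has one trans partner and four cis neighbours.
The distinct arrangements are (2 in all): H2O trans; H2O cis.
Each arrangement has an internal mirror plane or centre of symmetry, so none is chiral.

0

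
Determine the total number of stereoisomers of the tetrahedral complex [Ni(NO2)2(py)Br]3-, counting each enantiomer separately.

1

All four vertices of a tetrahedron are equivalent and mutually adjacent, so cis/trans isomerism cannot arise.
Only one geometric arrangement is possible.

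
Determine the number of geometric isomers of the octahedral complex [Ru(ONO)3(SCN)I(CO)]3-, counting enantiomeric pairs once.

4

In an octahedral complex each vertex has one trans partner and four cis neighbours.
Systematic placement gives 4 geometric isomers: ONO mer (3 arrangements); ONO fac (chiral).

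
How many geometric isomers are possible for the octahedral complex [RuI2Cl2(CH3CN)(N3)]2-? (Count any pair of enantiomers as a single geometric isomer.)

6

The distinct arrangements are (6 in all): I cis, Cl cis (3 arrangements, 2 chiral); I trans, Cl cis; I cis, Cl trans; I trans, Cl trans.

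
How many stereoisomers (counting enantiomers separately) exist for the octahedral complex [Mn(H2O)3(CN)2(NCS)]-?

3

Systematic placement gives 3 geometric isomers: H2O mer, CN trans; H2O fac, CN cis; H2O mer, CN cis.
Each arrangement has an internal mirror plane or centre of symmetry, so none is chiral.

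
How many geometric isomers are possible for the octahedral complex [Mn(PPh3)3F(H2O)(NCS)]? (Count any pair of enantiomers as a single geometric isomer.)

The six octahedral sites form three mutually perpendicular trans pairs.
Working through the distinct placements yields 4 geometric isomers: PPh3 mer (3 arrangements); PPh3 fac (chiral).

4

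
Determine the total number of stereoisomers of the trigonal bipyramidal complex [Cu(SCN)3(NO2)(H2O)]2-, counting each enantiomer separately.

4

Systematic placement gives 4 geometric isomers: NO2 axial, H2O axial; NO2 equatorial, H2O axial; NO2 axial, H2O equatorial; NO2 equatorial, H2O equatorial.
Each arrangement has an internal mirror plane or centre of symmetry, so none is chiral.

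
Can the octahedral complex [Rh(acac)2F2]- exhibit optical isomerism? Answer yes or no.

yes

Each acac is bidentate and must span two cis positions.
The distinct arrangements are (2 in all): F trans; F cis (chiral).
One of these lacks any improper symmetry element and so occurs as an enantiomeric pair, giving 2 + 1 = 3 stereoisomers in total.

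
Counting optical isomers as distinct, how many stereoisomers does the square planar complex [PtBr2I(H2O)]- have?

2

Systematic placement gives 2 geometric isomers: Br cis; Br trans.
Each arrangement has an internal mirror plane or centre of symmetry, so none is chiral.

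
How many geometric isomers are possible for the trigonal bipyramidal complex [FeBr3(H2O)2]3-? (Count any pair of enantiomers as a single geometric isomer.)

A trigonal bipyramid has two axial and three equatorial sites, which are chemically inequivalent.
Systematic placement gives 3 geometric isomers: H2O both equatorial; H2O one axial, one equatorial; H2O both axial.

3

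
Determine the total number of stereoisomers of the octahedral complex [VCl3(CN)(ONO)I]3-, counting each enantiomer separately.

5

In an octahedral complex each vertex has one trans partner and four cis neighbours.
Systematic placement gives 4 geometric isomers: Cl mer (3 arrangements); Cl fac (chiral).
One of these lacks any improper symmetry element and so occurs as an enantiomeric pair, giving 4 + 1 = 5 stereoisomers in total.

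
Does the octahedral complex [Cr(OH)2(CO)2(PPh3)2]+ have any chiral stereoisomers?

yes

The six octahedral sites form three mutually perpendicular trans pairs.
The distinct arrangements are (5 in all): OH trans, CO trans, PPh3 trans; OH cis, CO trans, PPh3 cis; OH cis, CO cis, PPh3 trans; OH cis, CO cis, PPh3 cis (chiral); OH trans, CO cis, PPh3 cis.
One of these lacks any improper symmetry element and so occurs as an enantiomeric pair, giving 5 + 1 = 6 stereoisomers in total.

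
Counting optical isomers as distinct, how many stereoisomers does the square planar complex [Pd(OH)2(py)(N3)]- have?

2

A square has two trans pairs of vertices; adjacent vertices are cis.
Systematic placement gives 2 geometric isomers: OH cis; OH trans.
Each arrangement has an internal mirror plane or centre of symmetry, so none is chiral.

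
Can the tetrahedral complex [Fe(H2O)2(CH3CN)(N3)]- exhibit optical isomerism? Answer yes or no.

In a tetrahedral complex all four positions are equivalent and every pair of ligands is adjacent — there is no cis/trans distinction.
Only one geometric arrangement is possible.

no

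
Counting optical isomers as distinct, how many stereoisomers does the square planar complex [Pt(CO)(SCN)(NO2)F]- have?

3

A square has two trans pairs of vertices; adjacent vertices are cis.
Working through the distinct placements yields 3 geometric isomers: (CO/NO2 trans, F/SCN trans); (CO/SCN trans, F/NO2 trans); (CO/F trans, NO2/SCN trans).
Each arrangement has an internal mirror plane or centre of symmetry, so none is chiral.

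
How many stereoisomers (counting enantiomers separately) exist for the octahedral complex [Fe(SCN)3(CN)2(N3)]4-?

3

An octahedron has six vertices in three trans pairs; every non-trans pair is cis.
There are 3 geometric isomers: SCN mer, CN trans; SCN mer, CN cis; SCN fac, CN cis.
Each arrangement has an internal mirror plane or centre of symmetry, so none is chiral.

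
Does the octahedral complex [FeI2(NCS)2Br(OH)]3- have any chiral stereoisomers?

yes

In an octahedral complex each vertex has one trans partner and four cis neighbours.
Working through the distinct placements yields 6 geometric isomers: I cis, NCS cis (3 arrangements, 2 chiral); I cis, NCS trans; I trans, NCS cis; I trans, NCS trans.
Of these, 2 lack any improper symmetry element and so occur as enantiomeric pairs, giving 6 + 2 = 8 stereoisomers in total.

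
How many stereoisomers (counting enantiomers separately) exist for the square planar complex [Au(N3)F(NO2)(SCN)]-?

In a square planar complex each vertex has one trans partner and two cis neighbours.
Systematic placement gives 3 geometric isomers: (F/NO2 trans, N3/SCN trans); (F/SCN trans, N3/NO2 trans); (F/N3 trans, NO2/SCN trans).
Each arrangement has an internal mirror plane or centre of symmetry, so none is chiral.

3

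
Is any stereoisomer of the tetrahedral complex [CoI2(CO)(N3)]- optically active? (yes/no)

no

All four vertices of a tetrahedron are equivalent and mutually adjacent, so cis/trans isomerism cannot arise.
Only one geometric arrangement is possible.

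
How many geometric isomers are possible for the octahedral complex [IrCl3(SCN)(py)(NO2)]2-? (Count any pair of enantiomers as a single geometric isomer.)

4

The six octahedral sites form three mutually perpendicular trans pairs.
There are 4 geometric isomers: Cl mer (3 arrangements); Cl fac (chiral).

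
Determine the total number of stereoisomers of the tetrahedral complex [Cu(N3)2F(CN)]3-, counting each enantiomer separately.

1

Only one geometric arrangement is possible.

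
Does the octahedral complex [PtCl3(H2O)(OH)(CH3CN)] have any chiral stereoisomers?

In an octahedral complex each vertex has one trans partner and four cis neighbours.
There are 4 geometric isomers: Cl mer (3 arrangements); Cl fac (chiral).
One of these lacks any improper symmetry element and so occurs as an enantiomeric pair, giving 4 + 1 = 5 stereoisomers in total.

yes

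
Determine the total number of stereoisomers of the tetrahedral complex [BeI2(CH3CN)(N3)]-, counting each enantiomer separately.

In a tetrahedral complex all four positions are equivalent and every pair of ligands is adjacent — there is no cis/trans distinction.
Only one geometric arrangement is possible.

1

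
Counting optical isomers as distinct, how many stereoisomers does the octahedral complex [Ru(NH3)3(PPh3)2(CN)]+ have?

The six octahedral sites form three mutually perpendicular trans pairs.
Working through the distinct placements yields 3 geometric isomers: NH3 mer, PPh3 trans; NH3 fac, PPh3 cis; NH3 mer, PPh3 cis.
Each arrangement has an internal mirror plane or centre of symmetry, so none is chiral.

3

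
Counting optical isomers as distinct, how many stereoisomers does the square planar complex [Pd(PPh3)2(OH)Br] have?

2

A square has two trans pairs of vertices; adjacent vertices are cis.
Systematic placement gives 2 geometric isomers: PPh3 cis; PPh3 trans.
Each arrangement has an internal mirror plane or centre of symmetry, so none is chiral.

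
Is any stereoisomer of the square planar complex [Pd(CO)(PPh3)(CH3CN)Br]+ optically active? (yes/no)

In a square planar complex each vertex has one trans partner and two cis neighbours.
Working through the distinct placements yields 3 geometric isomers: (Br/CO trans, CH3CN/PPh3 trans); (Br/PPh3 trans, CH3CN/CO trans); (Br/CH3CN trans, CO/PPh3 trans).
Each arrangement has an internal mirror plane or centre of symmetry, so none is chiral.

no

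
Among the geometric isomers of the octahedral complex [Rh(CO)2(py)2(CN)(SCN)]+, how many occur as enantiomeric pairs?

2

An octahedron has six vertices in three trans pairs; every non-trans pair is cis.
Systematic placement gives 6 geometric isomers: CO cis, py trans; CO cis, py cis (3 arrangements, 2 chiral); CO trans, py trans; CO trans, py cis.
Of these, 2 lack any improper symmetry element and so occur as enantiomeric pairs, giving 6 + 2 = 8 stereoisomers in total.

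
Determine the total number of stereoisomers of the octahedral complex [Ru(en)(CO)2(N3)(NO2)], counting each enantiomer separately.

Each en is bidentate and must span two cis positions.
Systematic placement gives 4 geometric isomers: CO trans; CO cis (3 arrangements, 2 chiral).
Of these, 2 lack any improper symmetry element and so occur as enantiomeric pairs, giving 4 + 2 = 6 stereoisomers in total.

6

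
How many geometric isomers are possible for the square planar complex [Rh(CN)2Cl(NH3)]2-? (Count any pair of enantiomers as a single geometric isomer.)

2

There are 2 geometric isomers: CN cis; CN trans.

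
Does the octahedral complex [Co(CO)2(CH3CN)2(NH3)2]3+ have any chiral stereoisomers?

yes

Systematic placement gives 5 geometric isomers: CO trans, CH3CN trans, NH3 trans; CO cis, CH3CN trans, NH3 cis; CO cis, CH3CN cis, NH3 trans; CO cis, CH3CN cis, NH3 cis (chiral); CO trans, CH3CN cis, NH3 cis.
One of these lacks any improper symmetry element and so occurs as an enantiomeric pair, giving 5 + 1 = 6 stereoisomers in total.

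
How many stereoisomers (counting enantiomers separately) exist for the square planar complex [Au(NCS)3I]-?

1

In a square planar complex each vertex has one trans partner and two cis neighbours.
Only one geometric arrangement is possible.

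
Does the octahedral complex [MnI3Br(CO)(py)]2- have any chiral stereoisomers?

In an octahedral complex each vertex has one trans partner and four cis neighbours.
Working through the distinct placements yields 4 geometric isomers: I mer (3 arrangements); I fac (chiral).
One of these lacks any improper symmetry element and so occurs as an enantiomeric pair, giving 4 + 1 = 5 stereoisomers in total.

yes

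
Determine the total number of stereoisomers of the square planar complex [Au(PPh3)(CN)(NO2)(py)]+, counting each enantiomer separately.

Working through the distinct placements yields 3 geometric isomers: (CN/PPh3 trans, NO2/py trans); (CN/py trans, NO2/PPh3 trans); (CN/NO2 trans, PPh3/py trans).
Each arrangement has an internal mirror plane or centre of symmetry, so none is chiral.

3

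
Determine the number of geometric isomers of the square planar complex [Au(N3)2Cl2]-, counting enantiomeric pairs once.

In a square planar complex each vertex has one trans partner and two cis neighbours.
There are 2 geometric isomers: N3 cis; N3 trans.

2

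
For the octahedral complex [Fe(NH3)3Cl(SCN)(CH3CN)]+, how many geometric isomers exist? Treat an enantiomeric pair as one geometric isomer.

There are 4 geometric isomers: NH3 mer (3 arrangements); NH3 fac (chiral).

4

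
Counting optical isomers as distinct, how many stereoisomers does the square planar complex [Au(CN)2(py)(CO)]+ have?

2

A square has two trans pairs of vertices; adjacent vertices are cis.
Working through the distinct placements yields 2 geometric isomers: CN cis; CN trans.
Each arrangement has an internal mirror plane or centre of symmetry, so none is chiral.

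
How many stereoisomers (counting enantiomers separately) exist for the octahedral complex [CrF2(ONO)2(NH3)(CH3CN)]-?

An octahedron has six vertices in three trans pairs; every non-trans pair is cis.
The distinct arrangements are (6 in all): F cis, ONO trans; F cis, ONO cis (3 arrangements, 2 chiral); F trans, ONO trans; F trans, ONO cis.
Of these, 2 lack any improper symmetry element and so occur as enantiomeric pairs, giving 6 + 2 = 8 stereoisomers in total.

8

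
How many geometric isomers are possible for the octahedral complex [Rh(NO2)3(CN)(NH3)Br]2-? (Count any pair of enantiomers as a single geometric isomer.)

The distinct arrangements are (4 in all): NO2 mer (3 arrangements); NO2 fac (chiral).

4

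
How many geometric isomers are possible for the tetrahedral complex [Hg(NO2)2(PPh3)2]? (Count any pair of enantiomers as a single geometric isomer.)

In a tetrahedral complex all four positions are equivalent and every pair of ligands is adjacent — there is no cis/trans distinction.
Only one geometric arrangement is possible.

1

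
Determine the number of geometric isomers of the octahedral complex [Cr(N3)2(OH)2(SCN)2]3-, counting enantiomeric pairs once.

5

The distinct arrangements are (5 in all): N3 trans, OH trans, SCN trans; N3 trans, OH cis, SCN cis; N3 cis, OH cis, SCN trans; N3 cis, OH cis, SCN cis (chiral); N3 cis, OH trans, SCN cis.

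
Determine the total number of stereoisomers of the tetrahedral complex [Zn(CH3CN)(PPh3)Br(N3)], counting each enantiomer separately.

2

All four vertices of a tetrahedron are equivalent and mutually adjacent, so cis/trans isomerism cannot arise.
Only one geometric arrangement is possible; it has no improper symmetry element, so it exists as a pair of enantiomers (2 stereoisomers).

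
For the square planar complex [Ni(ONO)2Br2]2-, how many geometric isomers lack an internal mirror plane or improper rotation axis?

0

In a square planar complex each vertex has one trans partner and two cis neighbours.
There are 2 geometric isomers: ONO cis; ONO trans.
Each arrangement has an internal mirror plane or centre of symmetry, so none is chiral.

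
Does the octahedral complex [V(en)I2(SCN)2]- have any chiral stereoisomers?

yes

In an octahedral complex each vertex has one trans partner and four cis neighbours.
Each en is bidentate and must span two cis positions.
Systematic placement gives 3 geometric isomers: I trans, SCN cis; I cis, SCN cis (chiral); I cis, SCN trans.
One of these lacks any improper symmetry element and so occurs as an enantiomeric pair, giving 3 + 1 = 4 stereoisomers in total.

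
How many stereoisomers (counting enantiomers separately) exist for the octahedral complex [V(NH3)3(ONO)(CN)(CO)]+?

5

The six octahedral sites form three mutually perpendicular trans pairs.
There are 4 geometric isomers: NH3 mer (3 arrangements); NH3 fac (chiral).
One of these lacks any improper symmetry element and so occurs as an enantiomeric pair, giving 4 + 1 = 5 stereoisomers in total.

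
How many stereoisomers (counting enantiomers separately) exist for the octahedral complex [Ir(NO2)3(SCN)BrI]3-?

In an octahedral complex each vertex has one trans partner and four cis neighbours.
Working through the distinct placements yields 4 geometric isomers: NO2 mer (3 arrangements); NO2 fac (chiral).
One of these lacks any improper symmetry element and so occurs as an enantiomeric pair, giving 4 + 1 = 5 stereoisomers in total.

5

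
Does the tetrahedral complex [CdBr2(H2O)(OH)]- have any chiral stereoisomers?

Only one geometric arrangement is possible.

no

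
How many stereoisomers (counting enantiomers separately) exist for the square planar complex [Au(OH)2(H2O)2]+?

2

Systematic placement gives 2 geometric isomers: OH cis; OH trans.
Each arrangement has an internal mirror plane or centre of symmetry, so none is chiral.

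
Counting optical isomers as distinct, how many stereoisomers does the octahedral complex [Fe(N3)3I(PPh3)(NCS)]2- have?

5

In an octahedral complex each vertex has one trans partner and four cis neighbours.
The distinct arrangements are (4 in all): N3 mer (3 arrangements); N3 fac (chiral).
One of these lacks any improper symmetry element and so occurs as an enantiomeric pair, giving 4 + 1 = 5 stereoisomers in total.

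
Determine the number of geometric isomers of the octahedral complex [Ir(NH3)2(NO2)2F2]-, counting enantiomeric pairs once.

5

In an octahedral complex each vertex has one trans partner and four cis neighbours.
Systematic placement gives 5 geometric isomers: NH3 trans, NO2 trans, F trans; NH3 cis, NO2 cis, F trans; NH3 cis, NO2 trans, F cis; NH3 cis, NO2 cis, F cis (chiral); NH3 trans, NO2 cis, F cis.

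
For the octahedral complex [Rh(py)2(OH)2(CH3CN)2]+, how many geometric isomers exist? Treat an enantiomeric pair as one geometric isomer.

Working through the distinct placements yields 5 geometric isomers: py trans, OH trans, CH3CN trans; py cis, OH cis, CH3CN trans; py trans, OH cis, CH3CN cis; py cis, OH cis, CH3CN cis (chiral); py cis, OH trans, CH3CN cis.

5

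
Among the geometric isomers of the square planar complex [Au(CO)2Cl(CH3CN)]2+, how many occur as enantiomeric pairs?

0

A square has two trans pairs of vertices; adjacent vertices are cis.
There are 2 geometric isomers: CO cis; CO trans.
Each arrangement has an internal mirror plane or centre of symmetry, so none is chiral.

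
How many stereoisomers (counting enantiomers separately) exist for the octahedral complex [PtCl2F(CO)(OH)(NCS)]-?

15

The six octahedral sites form three mutually perpendicular trans pairs.
Systematic enumeration (placing each ligand type in turn and discarding arrangements equivalent by rotation or reflection) gives 9 geometric isomers.
Of these, 6 lack any improper symmetry element and so occur as enantiomeric pairs, giving 9 + 6 = 15 stereoisomers in total.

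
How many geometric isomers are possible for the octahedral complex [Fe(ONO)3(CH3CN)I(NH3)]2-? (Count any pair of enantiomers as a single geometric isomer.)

4

In an octahedral complex each vertex has one trans partner and four cis neighbours.
Working through the distinct placements yields 4 geometric isomers: ONO mer (3 arrangements); ONO fac (chiral).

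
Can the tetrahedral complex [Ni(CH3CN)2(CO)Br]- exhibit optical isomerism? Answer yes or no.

no

All four vertices of a tetrahedron are equivalent and mutually adjacent, so cis/trans isomerism cannot arise.
Only one geometric arrangement is possible.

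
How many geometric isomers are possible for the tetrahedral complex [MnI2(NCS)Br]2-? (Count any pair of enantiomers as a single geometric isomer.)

1

All four vertices of a tetrahedron are equivalent and mutually adjacent, so cis/trans isomerism cannot arise.
Only one geometric arrangement is possible.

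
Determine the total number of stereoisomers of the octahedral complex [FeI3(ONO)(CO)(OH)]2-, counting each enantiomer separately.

5

There are 4 geometric isomers: I mer (3 arrangements); I fac (chiral).
One of these lacks any improper symmetry element and so occurs as an enantiomeric pair, giving 4 + 1 = 5 stereoisomers in total.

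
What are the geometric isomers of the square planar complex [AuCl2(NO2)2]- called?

cis and trans

A square has two trans pairs of vertices; adjacent vertices are cis.
Systematic placement gives 2 geometric isomers: Cl cis; Cl trans.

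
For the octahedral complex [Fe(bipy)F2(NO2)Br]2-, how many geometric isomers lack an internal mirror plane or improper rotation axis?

2

In an octahedral complex each vertex has one trans partner and four cis neighbours.
Each bipy is bidentate and must span two cis positions.
There are 4 geometric isomers: F cis (3 arrangements, 2 chiral); F trans.
Of these, 2 lack any improper symmetry element and so occur as enantiomeric pairs, giving 4 + 2 = 6 stereoisomers in total.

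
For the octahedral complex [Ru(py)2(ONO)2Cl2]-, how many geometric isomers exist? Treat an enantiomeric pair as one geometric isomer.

5

The six octahedral sites form three mutually perpendicular trans pairs.
Systematic placement gives 5 geometric isomers: py trans, ONO trans, Cl trans; py cis, ONO cis, Cl trans; py trans, ONO cis, Cl cis; py cis, ONO cis, Cl cis (chiral); py cis, ONO trans, Cl cis.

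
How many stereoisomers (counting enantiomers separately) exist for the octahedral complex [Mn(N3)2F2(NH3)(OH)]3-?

Working through the distinct placements yields 6 geometric isomers: N3 trans, F trans; N3 cis, F trans; N3 cis, F cis (3 arrangements, 2 chiral); N3 trans, F cis.
Of these, 2 lack any improper symmetry element and so occur as enantiomeric pairs, giving 6 + 2 = 8 stereoisomers in total.

8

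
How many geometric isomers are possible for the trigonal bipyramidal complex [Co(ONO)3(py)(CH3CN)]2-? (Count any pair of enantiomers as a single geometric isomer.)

A trigonal bipyramid has two axial and three equatorial sites, which are chemically inequivalent.
The distinct arrangements are (4 in all): py equatorial, CH3CN axial; py axial, CH3CN axial; py equatorial, CH3CN equatorial; py axial, CH3CN equatorial.

4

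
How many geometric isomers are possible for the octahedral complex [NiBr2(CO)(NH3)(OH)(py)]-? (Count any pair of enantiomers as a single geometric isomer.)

9

Systematic enumeration (placing each ligand type in turn and discarding arrangements equivalent by rotation or reflection) gives 9 geometric isomers.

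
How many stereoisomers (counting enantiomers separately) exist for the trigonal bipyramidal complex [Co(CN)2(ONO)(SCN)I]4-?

10

In a trigonal bipyramid the two axial positions differ from the three equatorial ones.
Placing the ligands in turn and identifying arrangements related by rotation or reflection leaves 7 distinct geometric isomers.
Of these, 3 lack any improper symmetry element and so occur as enantiomeric pairs, giving 7 + 3 = 10 stereoisomers in total.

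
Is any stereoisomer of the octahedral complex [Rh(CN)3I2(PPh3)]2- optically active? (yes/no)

The six octahedral sites form three mutually perpendicular trans pairs.
The distinct arrangements are (3 in all): CN mer, I cis; CN mer, I trans; CN fac, I cis.
Each arrangement has an internal mirror plane or centre of symmetry, so none is chiral.

no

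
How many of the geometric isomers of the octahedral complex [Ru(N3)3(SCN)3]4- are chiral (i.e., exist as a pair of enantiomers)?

0

The six octahedral sites form three mutually perpendicular trans pairs.
Working through the distinct placements yields 2 geometric isomers: N3 mer; N3 fac.
Each arrangement has an internal mirror plane or centre of symmetry, so none is chiral.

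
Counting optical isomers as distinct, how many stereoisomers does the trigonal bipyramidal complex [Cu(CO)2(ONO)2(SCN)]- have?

6

In a trigonal bipyramid the two axial positions differ from the three equatorial ones.
Exhaustive case analysis gives 5 geometric isomers.
One of these lacks any improper symmetry element and so occurs as an enantiomeric pair, giving 5 + 1 = 6 stereoisomers in total.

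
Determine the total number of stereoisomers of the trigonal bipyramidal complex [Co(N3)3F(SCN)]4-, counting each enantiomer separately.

A trigonal bipyramid has two axial and three equatorial sites, which are chemically inequivalent.
Working through the distinct placements yields 4 geometric isomers: F axial, SCN equatorial; F axial, SCN axial; F equatorial, SCN equatorial; F equatorial, SCN axial.
Each arrangement has an internal mirror plane or centre of symmetry, so none is chiral.

4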